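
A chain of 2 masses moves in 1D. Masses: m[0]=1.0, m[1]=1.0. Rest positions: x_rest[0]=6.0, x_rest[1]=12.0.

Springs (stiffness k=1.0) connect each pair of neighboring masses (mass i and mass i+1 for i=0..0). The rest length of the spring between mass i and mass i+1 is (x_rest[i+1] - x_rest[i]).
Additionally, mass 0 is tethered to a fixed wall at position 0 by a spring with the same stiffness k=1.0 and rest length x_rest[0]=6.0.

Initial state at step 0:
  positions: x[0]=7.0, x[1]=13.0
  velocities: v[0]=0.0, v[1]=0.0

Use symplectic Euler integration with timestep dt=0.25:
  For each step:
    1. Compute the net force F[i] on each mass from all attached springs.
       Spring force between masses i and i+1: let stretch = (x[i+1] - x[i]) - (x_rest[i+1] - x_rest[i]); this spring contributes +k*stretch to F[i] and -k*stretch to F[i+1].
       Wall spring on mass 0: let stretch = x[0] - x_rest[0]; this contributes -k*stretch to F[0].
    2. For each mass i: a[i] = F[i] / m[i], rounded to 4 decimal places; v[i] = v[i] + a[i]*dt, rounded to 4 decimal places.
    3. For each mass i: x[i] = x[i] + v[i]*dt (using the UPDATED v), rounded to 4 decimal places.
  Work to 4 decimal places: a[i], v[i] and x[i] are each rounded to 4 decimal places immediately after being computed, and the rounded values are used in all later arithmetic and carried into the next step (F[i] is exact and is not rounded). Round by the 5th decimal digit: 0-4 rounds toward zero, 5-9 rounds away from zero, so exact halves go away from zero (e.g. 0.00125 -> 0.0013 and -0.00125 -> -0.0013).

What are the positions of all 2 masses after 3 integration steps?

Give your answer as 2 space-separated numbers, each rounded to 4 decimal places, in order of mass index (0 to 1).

Step 0: x=[7.0000 13.0000] v=[0.0000 0.0000]
Step 1: x=[6.9375 13.0000] v=[-0.2500 0.0000]
Step 2: x=[6.8203 12.9961] v=[-0.4688 -0.0156]
Step 3: x=[6.6628 12.9812] v=[-0.6299 -0.0596]

Answer: 6.6628 12.9812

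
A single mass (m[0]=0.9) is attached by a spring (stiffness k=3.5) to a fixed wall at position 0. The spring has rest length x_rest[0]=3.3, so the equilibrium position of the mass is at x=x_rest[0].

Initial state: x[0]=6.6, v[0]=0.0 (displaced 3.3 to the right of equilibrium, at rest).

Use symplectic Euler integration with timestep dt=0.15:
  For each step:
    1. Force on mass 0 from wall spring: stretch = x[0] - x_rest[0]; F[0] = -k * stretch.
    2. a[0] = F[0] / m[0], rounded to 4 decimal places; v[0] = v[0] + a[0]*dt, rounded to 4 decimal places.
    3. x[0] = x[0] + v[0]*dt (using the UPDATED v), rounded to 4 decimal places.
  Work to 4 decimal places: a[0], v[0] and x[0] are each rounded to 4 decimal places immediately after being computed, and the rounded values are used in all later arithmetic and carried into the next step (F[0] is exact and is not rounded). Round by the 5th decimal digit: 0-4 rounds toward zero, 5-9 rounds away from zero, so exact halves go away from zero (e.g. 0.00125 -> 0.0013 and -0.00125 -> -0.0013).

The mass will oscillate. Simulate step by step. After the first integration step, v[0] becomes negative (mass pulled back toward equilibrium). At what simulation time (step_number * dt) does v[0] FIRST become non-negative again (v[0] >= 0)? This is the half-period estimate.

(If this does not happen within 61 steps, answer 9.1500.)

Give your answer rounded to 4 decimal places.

Step 0: x=[6.6000] v=[0.0000]
Step 1: x=[6.3113] v=[-1.9250]
Step 2: x=[5.7591] v=[-3.6816]
Step 3: x=[4.9917] v=[-5.1161]
Step 4: x=[4.0763] v=[-6.1029]
Step 5: x=[3.0929] v=[-6.5557]
Step 6: x=[2.1277] v=[-6.4349]
Step 7: x=[1.2650] v=[-5.7511]
Step 8: x=[0.5804] v=[-4.5640]
Step 9: x=[0.1338] v=[-2.9776]
Step 10: x=[-0.0358] v=[-1.1307]
Step 11: x=[0.0865] v=[0.8152]
First v>=0 after going negative at step 11, time=1.6500

Answer: 1.6500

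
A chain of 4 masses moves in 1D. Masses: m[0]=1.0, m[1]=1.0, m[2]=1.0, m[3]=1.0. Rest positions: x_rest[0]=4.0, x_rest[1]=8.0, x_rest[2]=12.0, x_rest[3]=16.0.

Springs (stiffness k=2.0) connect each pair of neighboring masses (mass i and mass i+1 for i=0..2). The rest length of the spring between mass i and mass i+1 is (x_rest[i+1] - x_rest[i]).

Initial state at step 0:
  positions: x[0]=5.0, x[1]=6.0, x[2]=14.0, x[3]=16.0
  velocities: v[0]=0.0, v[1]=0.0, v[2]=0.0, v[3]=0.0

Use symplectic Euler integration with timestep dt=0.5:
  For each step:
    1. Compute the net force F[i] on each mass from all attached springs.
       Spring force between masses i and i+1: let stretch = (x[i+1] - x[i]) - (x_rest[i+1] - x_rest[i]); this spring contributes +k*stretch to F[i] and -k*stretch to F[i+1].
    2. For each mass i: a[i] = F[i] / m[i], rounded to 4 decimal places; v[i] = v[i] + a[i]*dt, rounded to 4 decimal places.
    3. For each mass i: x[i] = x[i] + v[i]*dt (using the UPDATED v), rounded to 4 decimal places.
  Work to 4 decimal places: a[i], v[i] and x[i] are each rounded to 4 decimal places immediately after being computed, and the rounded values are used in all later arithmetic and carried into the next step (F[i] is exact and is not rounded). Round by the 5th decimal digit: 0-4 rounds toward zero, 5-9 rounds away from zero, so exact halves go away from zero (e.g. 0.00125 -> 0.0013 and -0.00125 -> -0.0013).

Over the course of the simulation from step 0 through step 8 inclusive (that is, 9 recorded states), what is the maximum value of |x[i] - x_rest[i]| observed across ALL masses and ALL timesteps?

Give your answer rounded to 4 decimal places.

Answer: 2.7500

Derivation:
Step 0: x=[5.0000 6.0000 14.0000 16.0000] v=[0.0000 0.0000 0.0000 0.0000]
Step 1: x=[3.5000 9.5000 11.0000 17.0000] v=[-3.0000 7.0000 -6.0000 2.0000]
Step 2: x=[3.0000 10.7500 10.2500 17.0000] v=[-1.0000 2.5000 -1.5000 0.0000]
Step 3: x=[4.3750 7.8750 13.1250 15.6250] v=[2.7500 -5.7500 5.7500 -2.7500]
Step 4: x=[5.5000 5.8750 14.6250 15.0000] v=[2.2500 -4.0000 3.0000 -1.2500]
Step 5: x=[4.8125 8.0625 11.9375 16.1875] v=[-1.3750 4.3750 -5.3750 2.3750]
Step 6: x=[3.7500 10.5625 9.4375 17.2500] v=[-2.1250 5.0000 -5.0000 2.1250]
Step 7: x=[4.0938 9.0938 11.4063 16.4063] v=[0.6875 -2.9375 3.9375 -1.6875]
Step 8: x=[4.9376 6.2813 14.7188 15.0626] v=[1.6875 -5.6250 6.6250 -2.6875]
Max displacement = 2.7500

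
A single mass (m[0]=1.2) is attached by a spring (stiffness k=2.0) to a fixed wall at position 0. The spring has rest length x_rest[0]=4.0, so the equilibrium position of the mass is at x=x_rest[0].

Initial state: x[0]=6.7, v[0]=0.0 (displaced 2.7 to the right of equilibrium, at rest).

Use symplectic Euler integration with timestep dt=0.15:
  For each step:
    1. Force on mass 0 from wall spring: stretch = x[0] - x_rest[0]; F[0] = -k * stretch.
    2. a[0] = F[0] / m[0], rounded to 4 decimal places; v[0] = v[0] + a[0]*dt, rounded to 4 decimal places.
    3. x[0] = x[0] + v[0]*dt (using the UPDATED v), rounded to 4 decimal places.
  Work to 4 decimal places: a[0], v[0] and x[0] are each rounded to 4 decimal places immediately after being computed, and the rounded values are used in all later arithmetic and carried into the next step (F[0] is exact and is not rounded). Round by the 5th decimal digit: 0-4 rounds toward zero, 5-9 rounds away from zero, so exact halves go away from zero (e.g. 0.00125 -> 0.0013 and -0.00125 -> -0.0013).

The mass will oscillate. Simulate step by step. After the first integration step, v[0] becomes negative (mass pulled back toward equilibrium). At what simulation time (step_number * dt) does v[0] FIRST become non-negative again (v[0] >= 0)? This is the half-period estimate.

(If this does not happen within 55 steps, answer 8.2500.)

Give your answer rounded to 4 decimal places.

Answer: 2.5500

Derivation:
Step 0: x=[6.7000] v=[0.0000]
Step 1: x=[6.5988] v=[-0.6750]
Step 2: x=[6.4001] v=[-1.3247]
Step 3: x=[6.1114] v=[-1.9247]
Step 4: x=[5.7435] v=[-2.4526]
Step 5: x=[5.3102] v=[-2.8885]
Step 6: x=[4.8278] v=[-3.2161]
Step 7: x=[4.3143] v=[-3.4231]
Step 8: x=[3.7890] v=[-3.5017]
Step 9: x=[3.2717] v=[-3.4489]
Step 10: x=[2.7817] v=[-3.2668]
Step 11: x=[2.3374] v=[-2.9622]
Step 12: x=[1.9554] v=[-2.5466]
Step 13: x=[1.6501] v=[-2.0354]
Step 14: x=[1.4329] v=[-1.4479]
Step 15: x=[1.3120] v=[-0.8061]
Step 16: x=[1.2919] v=[-0.1341]
Step 17: x=[1.3733] v=[0.5429]
First v>=0 after going negative at step 17, time=2.5500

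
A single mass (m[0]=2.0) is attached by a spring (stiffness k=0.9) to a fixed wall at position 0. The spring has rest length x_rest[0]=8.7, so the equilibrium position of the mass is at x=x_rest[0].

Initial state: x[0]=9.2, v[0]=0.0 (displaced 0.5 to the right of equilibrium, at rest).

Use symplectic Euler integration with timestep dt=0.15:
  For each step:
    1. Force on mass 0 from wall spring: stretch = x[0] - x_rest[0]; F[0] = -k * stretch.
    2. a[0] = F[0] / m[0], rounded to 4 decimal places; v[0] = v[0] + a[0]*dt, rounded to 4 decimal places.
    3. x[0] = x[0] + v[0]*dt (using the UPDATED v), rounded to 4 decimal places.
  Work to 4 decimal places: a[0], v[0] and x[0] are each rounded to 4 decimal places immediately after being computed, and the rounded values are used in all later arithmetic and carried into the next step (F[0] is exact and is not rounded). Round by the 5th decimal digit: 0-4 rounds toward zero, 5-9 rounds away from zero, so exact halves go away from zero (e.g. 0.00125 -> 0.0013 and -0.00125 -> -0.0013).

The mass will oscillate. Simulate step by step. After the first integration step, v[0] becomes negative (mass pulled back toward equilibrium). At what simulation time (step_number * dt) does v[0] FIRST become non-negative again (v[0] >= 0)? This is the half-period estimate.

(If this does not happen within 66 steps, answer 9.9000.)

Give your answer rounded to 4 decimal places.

Step 0: x=[9.2000] v=[0.0000]
Step 1: x=[9.1949] v=[-0.0338]
Step 2: x=[9.1848] v=[-0.0672]
Step 3: x=[9.1698] v=[-0.0999]
Step 4: x=[9.1501] v=[-0.1316]
Step 5: x=[9.1258] v=[-0.1620]
Step 6: x=[9.0972] v=[-0.1907]
Step 7: x=[9.0646] v=[-0.2175]
Step 8: x=[9.0283] v=[-0.2421]
Step 9: x=[8.9887] v=[-0.2643]
Step 10: x=[8.9461] v=[-0.2838]
Step 11: x=[8.9010] v=[-0.3004]
Step 12: x=[8.8539] v=[-0.3140]
Step 13: x=[8.8052] v=[-0.3244]
Step 14: x=[8.7555] v=[-0.3315]
Step 15: x=[8.7052] v=[-0.3353]
Step 16: x=[8.6549] v=[-0.3356]
Step 17: x=[8.6050] v=[-0.3326]
Step 18: x=[8.5561] v=[-0.3262]
Step 19: x=[8.5086] v=[-0.3165]
Step 20: x=[8.4631] v=[-0.3036]
Step 21: x=[8.4200] v=[-0.2876]
Step 22: x=[8.3797] v=[-0.2687]
Step 23: x=[8.3426] v=[-0.2471]
Step 24: x=[8.3092] v=[-0.2230]
Step 25: x=[8.2797] v=[-0.1966]
Step 26: x=[8.2545] v=[-0.1682]
Step 27: x=[8.2338] v=[-0.1381]
Step 28: x=[8.2178] v=[-0.1066]
Step 29: x=[8.2067] v=[-0.0741]
Step 30: x=[8.2006] v=[-0.0408]
Step 31: x=[8.1995] v=[-0.0071]
Step 32: x=[8.2035] v=[0.0267]
First v>=0 after going negative at step 32, time=4.8000

Answer: 4.8000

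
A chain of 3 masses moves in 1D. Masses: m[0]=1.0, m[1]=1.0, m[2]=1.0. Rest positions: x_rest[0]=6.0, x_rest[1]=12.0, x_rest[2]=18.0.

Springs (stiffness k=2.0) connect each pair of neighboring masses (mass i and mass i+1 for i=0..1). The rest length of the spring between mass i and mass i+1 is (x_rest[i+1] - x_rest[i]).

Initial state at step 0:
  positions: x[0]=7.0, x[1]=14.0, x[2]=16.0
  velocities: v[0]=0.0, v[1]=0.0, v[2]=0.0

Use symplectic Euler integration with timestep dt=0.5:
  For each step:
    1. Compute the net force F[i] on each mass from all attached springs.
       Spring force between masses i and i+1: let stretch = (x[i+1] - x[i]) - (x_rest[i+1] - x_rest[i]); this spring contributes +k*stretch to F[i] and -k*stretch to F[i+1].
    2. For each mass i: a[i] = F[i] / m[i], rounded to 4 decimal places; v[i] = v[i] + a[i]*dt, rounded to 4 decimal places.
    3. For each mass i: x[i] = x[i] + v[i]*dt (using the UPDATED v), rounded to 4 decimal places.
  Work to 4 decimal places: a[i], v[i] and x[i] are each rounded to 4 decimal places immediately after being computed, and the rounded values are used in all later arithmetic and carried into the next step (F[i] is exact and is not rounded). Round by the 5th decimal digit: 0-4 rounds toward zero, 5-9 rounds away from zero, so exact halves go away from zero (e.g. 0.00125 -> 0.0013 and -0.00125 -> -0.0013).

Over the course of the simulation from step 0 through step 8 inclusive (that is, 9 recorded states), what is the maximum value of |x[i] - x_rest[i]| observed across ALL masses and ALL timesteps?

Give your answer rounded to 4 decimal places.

Answer: 2.3204

Derivation:
Step 0: x=[7.0000 14.0000 16.0000] v=[0.0000 0.0000 0.0000]
Step 1: x=[7.5000 11.5000 18.0000] v=[1.0000 -5.0000 4.0000]
Step 2: x=[7.0000 10.2500 19.7500] v=[-1.0000 -2.5000 3.5000]
Step 3: x=[5.1250 12.1250 19.7500] v=[-3.7500 3.7500 0.0000]
Step 4: x=[3.7500 14.3125 18.9375] v=[-2.7500 4.3750 -1.6250]
Step 5: x=[4.6563 13.5313 18.8125] v=[1.8125 -1.5625 -0.2500]
Step 6: x=[7.0001 10.9532 19.0469] v=[4.6875 -5.1563 0.4688]
Step 7: x=[8.3204 10.4454 18.2345] v=[2.6406 -1.0157 -1.6249]
Step 8: x=[7.7032 12.7696 16.5275] v=[-1.2344 4.6484 -3.4140]
Max displacement = 2.3204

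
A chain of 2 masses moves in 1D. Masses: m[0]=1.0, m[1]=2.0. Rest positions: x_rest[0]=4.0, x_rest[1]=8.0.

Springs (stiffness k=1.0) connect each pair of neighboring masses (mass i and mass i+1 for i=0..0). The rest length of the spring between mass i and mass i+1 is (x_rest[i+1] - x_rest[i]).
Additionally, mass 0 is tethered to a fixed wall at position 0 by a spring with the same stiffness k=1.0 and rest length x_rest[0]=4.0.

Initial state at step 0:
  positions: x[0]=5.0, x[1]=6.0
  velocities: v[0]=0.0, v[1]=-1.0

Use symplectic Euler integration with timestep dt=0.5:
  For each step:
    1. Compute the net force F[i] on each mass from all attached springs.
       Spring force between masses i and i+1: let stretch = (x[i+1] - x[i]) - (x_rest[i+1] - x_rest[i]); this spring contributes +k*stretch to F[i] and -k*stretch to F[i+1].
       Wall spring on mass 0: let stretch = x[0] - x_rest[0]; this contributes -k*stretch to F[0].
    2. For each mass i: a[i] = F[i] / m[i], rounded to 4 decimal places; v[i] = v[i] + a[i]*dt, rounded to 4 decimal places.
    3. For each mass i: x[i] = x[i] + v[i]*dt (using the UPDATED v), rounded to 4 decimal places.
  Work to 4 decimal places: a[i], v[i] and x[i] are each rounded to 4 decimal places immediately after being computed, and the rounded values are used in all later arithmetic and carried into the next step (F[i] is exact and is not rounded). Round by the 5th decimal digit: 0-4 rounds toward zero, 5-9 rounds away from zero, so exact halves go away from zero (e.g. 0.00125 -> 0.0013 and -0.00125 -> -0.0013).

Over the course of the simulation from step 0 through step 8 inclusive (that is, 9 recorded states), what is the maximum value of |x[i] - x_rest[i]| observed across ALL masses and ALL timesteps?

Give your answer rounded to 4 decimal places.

Answer: 3.1049

Derivation:
Step 0: x=[5.0000 6.0000] v=[0.0000 -1.0000]
Step 1: x=[4.0000 5.8750] v=[-2.0000 -0.2500]
Step 2: x=[2.4688 6.0157] v=[-3.0625 0.2813]
Step 3: x=[1.2071 6.2130] v=[-2.5235 0.3946]
Step 4: x=[0.8951 6.2846] v=[-0.6241 0.1431]
Step 5: x=[1.7067 6.1825] v=[1.6231 -0.2043]
Step 6: x=[3.2106 6.0209] v=[3.0077 -0.3233]
Step 7: x=[4.6144 6.0080] v=[2.8076 -0.0259]
Step 8: x=[5.2130 6.3209] v=[1.1972 0.6257]
Max displacement = 3.1049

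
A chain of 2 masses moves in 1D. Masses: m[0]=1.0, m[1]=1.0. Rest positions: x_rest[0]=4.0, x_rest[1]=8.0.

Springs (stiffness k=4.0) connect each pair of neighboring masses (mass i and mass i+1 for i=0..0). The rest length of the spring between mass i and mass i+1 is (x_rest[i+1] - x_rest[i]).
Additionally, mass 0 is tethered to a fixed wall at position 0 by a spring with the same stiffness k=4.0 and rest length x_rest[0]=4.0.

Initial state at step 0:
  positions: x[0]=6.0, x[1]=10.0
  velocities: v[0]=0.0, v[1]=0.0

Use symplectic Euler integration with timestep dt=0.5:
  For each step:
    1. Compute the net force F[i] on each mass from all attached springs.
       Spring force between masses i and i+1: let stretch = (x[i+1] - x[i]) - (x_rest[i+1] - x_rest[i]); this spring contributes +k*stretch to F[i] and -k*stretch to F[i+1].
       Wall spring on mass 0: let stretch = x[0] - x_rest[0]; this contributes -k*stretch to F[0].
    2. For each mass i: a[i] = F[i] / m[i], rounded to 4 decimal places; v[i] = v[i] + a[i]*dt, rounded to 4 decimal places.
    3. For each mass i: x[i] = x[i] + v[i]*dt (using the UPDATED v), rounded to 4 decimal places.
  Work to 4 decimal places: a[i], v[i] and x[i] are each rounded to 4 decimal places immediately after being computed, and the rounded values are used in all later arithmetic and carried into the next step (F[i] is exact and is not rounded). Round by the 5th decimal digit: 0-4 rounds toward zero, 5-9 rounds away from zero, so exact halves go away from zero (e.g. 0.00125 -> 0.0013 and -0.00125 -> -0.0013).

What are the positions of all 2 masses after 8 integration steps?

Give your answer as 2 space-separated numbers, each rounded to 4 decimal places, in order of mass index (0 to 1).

Step 0: x=[6.0000 10.0000] v=[0.0000 0.0000]
Step 1: x=[4.0000 10.0000] v=[-4.0000 0.0000]
Step 2: x=[4.0000 8.0000] v=[0.0000 -4.0000]
Step 3: x=[4.0000 6.0000] v=[0.0000 -4.0000]
Step 4: x=[2.0000 6.0000] v=[-4.0000 0.0000]
Step 5: x=[2.0000 6.0000] v=[0.0000 0.0000]
Step 6: x=[4.0000 6.0000] v=[4.0000 0.0000]
Step 7: x=[4.0000 8.0000] v=[0.0000 4.0000]
Step 8: x=[4.0000 10.0000] v=[0.0000 4.0000]

Answer: 4.0000 10.0000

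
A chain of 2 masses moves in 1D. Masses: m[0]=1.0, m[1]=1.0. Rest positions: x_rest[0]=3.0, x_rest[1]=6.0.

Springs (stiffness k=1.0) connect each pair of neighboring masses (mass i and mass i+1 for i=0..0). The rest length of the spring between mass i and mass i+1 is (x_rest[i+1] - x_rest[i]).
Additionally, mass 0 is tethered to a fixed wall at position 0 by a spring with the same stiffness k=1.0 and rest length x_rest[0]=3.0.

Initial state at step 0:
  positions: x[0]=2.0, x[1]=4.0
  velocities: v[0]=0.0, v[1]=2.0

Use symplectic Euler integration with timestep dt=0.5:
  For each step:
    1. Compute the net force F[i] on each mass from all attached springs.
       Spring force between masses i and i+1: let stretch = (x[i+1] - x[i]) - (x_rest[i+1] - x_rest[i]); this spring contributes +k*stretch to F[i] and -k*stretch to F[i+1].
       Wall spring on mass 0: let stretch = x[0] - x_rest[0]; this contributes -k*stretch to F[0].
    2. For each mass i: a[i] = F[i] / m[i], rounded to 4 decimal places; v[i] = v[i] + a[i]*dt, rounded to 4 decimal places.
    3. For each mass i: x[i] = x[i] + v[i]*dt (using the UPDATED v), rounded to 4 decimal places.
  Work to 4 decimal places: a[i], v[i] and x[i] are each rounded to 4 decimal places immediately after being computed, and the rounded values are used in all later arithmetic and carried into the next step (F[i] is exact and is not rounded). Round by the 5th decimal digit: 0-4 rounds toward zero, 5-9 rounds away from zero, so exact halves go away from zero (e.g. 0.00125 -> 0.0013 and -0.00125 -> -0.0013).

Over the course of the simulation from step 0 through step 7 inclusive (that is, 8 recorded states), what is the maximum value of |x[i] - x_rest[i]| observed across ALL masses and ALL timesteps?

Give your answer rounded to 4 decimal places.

Answer: 2.9917

Derivation:
Step 0: x=[2.0000 4.0000] v=[0.0000 2.0000]
Step 1: x=[2.0000 5.2500] v=[0.0000 2.5000]
Step 2: x=[2.3125 6.4375] v=[0.6250 2.3750]
Step 3: x=[3.0782 7.3438] v=[1.5313 1.8125]
Step 4: x=[4.1407 7.9337] v=[2.1250 1.1797]
Step 5: x=[5.1163 8.3253] v=[1.9512 0.7832]
Step 6: x=[5.6151 8.6647] v=[0.9976 0.6787]
Step 7: x=[5.4725 8.9917] v=[-0.2852 0.6539]
Max displacement = 2.9917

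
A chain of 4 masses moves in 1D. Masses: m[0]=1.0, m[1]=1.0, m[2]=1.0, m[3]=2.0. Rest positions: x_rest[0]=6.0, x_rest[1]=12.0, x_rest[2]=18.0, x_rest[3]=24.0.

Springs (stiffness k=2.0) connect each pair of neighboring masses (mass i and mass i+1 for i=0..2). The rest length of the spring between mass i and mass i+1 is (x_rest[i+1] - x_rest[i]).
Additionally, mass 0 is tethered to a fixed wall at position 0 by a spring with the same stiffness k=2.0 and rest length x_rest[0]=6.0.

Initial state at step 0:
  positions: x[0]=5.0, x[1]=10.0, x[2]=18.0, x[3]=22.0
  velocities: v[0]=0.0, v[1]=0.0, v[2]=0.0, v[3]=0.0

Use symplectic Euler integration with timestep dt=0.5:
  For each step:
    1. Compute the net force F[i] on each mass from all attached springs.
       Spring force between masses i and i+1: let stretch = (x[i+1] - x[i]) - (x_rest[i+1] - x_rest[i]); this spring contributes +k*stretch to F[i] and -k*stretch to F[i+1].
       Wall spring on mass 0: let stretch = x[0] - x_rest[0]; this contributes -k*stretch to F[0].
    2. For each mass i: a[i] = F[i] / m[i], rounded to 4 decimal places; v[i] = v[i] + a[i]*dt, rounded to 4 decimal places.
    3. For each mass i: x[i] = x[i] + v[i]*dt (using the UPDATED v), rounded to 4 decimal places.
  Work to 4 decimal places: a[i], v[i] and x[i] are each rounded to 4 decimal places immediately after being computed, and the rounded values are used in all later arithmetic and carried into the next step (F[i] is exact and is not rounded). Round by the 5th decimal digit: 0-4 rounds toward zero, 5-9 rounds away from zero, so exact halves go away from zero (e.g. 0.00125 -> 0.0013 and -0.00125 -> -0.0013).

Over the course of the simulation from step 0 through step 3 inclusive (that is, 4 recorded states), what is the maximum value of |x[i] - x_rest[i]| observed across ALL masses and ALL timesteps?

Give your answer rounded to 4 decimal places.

Answer: 3.0000

Derivation:
Step 0: x=[5.0000 10.0000 18.0000 22.0000] v=[0.0000 0.0000 0.0000 0.0000]
Step 1: x=[5.0000 11.5000 16.0000 22.5000] v=[0.0000 3.0000 -4.0000 1.0000]
Step 2: x=[5.7500 12.0000 15.0000 22.8750] v=[1.5000 1.0000 -2.0000 0.7500]
Step 3: x=[6.7500 10.8750 16.4375 22.7813] v=[2.0000 -2.2500 2.8750 -0.1875]
Max displacement = 3.0000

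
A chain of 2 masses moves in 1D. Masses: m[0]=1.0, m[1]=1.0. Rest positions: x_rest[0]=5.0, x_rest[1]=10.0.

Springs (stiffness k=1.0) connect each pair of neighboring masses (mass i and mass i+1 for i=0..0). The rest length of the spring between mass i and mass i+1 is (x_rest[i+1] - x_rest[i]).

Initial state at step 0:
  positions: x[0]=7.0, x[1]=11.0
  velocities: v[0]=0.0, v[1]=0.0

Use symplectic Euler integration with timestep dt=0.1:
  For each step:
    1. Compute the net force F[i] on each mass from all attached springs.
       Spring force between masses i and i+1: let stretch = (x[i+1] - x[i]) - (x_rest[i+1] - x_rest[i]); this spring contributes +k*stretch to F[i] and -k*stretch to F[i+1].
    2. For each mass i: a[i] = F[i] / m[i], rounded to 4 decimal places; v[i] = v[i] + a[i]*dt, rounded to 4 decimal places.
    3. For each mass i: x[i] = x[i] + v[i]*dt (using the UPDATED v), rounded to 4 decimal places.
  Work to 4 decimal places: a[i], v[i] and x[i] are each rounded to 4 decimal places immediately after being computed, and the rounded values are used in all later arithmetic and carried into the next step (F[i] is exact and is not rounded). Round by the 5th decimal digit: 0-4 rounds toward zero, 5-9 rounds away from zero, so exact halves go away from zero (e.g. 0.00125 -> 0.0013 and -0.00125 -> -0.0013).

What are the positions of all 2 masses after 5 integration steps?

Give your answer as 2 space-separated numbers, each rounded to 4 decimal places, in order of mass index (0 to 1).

Step 0: x=[7.0000 11.0000] v=[0.0000 0.0000]
Step 1: x=[6.9900 11.0100] v=[-0.1000 0.1000]
Step 2: x=[6.9702 11.0298] v=[-0.1980 0.1980]
Step 3: x=[6.9410 11.0590] v=[-0.2920 0.2920]
Step 4: x=[6.9030 11.0970] v=[-0.3802 0.3802]
Step 5: x=[6.8569 11.1431] v=[-0.4608 0.4608]

Answer: 6.8569 11.1431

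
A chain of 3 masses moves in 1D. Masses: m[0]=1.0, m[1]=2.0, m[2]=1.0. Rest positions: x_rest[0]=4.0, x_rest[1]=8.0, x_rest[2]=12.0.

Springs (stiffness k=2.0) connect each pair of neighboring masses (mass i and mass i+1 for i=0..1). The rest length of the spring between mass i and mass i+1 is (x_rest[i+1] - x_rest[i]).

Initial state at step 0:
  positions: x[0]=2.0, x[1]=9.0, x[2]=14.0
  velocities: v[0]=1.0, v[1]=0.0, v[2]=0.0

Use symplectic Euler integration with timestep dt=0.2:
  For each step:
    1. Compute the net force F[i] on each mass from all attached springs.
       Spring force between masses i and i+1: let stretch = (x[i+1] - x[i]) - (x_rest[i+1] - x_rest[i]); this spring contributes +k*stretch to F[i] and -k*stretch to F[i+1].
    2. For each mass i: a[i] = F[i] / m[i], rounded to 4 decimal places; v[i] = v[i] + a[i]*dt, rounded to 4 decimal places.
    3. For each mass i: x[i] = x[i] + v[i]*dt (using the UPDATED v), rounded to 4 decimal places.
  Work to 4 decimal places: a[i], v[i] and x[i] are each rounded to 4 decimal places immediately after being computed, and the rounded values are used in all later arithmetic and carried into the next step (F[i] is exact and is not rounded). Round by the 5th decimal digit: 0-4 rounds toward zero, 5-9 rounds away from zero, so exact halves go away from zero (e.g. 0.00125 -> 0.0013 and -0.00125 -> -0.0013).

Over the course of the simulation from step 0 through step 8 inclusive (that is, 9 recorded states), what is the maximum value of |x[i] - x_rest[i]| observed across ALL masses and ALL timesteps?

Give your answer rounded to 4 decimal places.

Step 0: x=[2.0000 9.0000 14.0000] v=[1.0000 0.0000 0.0000]
Step 1: x=[2.4400 8.9200 13.9200] v=[2.2000 -0.4000 -0.4000]
Step 2: x=[3.0784 8.7808 13.7600] v=[3.1920 -0.6960 -0.8000]
Step 3: x=[3.8530 8.6127 13.5217] v=[3.8730 -0.8406 -1.1917]
Step 4: x=[4.6884 8.4506 13.2106] v=[4.1769 -0.8107 -1.5553]
Step 5: x=[5.5048 8.3284 12.8387] v=[4.0818 -0.6111 -1.8593]
Step 6: x=[6.2270 8.2736 12.4260] v=[3.6112 -0.2738 -2.0634]
Step 7: x=[6.7930 8.3031 12.0011] v=[2.8298 0.1474 -2.1244]
Step 8: x=[7.1598 8.4201 11.6004] v=[1.8338 0.5850 -2.0036]
Max displacement = 3.1598

Answer: 3.1598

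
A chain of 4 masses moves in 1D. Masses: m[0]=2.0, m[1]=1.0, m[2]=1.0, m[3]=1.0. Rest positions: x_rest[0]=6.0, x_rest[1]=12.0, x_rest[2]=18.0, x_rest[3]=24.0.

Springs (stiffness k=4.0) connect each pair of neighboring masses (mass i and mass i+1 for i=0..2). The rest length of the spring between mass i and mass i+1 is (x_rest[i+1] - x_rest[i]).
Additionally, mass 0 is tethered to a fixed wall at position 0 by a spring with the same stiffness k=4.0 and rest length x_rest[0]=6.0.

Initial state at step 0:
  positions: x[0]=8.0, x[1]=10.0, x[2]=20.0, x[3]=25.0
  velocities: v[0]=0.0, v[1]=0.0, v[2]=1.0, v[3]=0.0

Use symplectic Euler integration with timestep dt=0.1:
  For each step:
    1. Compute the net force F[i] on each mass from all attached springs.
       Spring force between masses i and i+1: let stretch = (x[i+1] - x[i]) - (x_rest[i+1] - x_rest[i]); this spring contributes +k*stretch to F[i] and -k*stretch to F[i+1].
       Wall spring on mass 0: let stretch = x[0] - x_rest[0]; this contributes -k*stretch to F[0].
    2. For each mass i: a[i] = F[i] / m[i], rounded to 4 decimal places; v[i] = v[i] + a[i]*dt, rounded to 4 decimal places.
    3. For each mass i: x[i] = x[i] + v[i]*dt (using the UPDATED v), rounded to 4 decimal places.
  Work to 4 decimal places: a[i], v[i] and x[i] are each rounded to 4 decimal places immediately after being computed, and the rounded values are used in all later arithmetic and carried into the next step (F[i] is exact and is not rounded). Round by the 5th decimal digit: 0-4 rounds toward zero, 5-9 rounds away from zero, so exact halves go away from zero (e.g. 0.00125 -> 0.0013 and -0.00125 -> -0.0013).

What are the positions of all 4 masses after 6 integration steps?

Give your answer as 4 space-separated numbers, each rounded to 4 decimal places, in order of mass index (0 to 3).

Answer: 6.1721 14.5110 17.9582 25.4071

Derivation:
Step 0: x=[8.0000 10.0000 20.0000 25.0000] v=[0.0000 0.0000 1.0000 0.0000]
Step 1: x=[7.8800 10.3200 19.9000 25.0400] v=[-1.2000 3.2000 -1.0000 0.4000]
Step 2: x=[7.6512 10.9256 19.6224 25.1144] v=[-2.2880 6.0560 -2.7760 0.7440]
Step 3: x=[7.3349 11.7481 19.2166 25.2091] v=[-3.1634 8.2250 -4.0579 0.9472]
Step 4: x=[6.9601 12.6928 18.7518 25.3041] v=[-3.7477 9.4471 -4.6483 0.9502]
Step 5: x=[6.5608 13.6506 18.3067 25.3770] v=[-3.9932 9.5776 -4.4510 0.7293]
Step 6: x=[6.1721 14.5110 17.9582 25.4071] v=[-3.8874 8.6041 -3.4853 0.3012]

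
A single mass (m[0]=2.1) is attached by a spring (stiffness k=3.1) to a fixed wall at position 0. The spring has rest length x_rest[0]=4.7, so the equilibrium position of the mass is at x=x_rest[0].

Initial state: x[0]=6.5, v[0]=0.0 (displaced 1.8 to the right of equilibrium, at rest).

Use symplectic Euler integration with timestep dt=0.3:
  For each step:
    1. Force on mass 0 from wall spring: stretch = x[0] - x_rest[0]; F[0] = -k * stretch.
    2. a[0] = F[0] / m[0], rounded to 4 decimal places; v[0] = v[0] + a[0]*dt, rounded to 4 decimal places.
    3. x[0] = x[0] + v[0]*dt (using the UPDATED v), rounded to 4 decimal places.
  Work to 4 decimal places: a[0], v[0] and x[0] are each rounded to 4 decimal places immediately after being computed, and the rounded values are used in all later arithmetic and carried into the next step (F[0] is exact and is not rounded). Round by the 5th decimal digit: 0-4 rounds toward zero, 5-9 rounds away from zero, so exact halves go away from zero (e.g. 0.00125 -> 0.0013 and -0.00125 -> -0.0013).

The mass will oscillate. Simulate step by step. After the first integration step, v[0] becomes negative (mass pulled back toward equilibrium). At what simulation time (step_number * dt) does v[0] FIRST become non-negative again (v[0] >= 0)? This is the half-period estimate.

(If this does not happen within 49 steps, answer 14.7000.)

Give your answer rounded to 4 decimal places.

Step 0: x=[6.5000] v=[0.0000]
Step 1: x=[6.2609] v=[-0.7971]
Step 2: x=[5.8144] v=[-1.4884]
Step 3: x=[5.2198] v=[-1.9819]
Step 4: x=[4.5562] v=[-2.2121]
Step 5: x=[3.9117] v=[-2.1484]
Step 6: x=[3.3719] v=[-1.7993]
Step 7: x=[3.0085] v=[-1.2112]
Step 8: x=[2.8699] v=[-0.4621]
Step 9: x=[2.9744] v=[0.3484]
First v>=0 after going negative at step 9, time=2.7000

Answer: 2.7000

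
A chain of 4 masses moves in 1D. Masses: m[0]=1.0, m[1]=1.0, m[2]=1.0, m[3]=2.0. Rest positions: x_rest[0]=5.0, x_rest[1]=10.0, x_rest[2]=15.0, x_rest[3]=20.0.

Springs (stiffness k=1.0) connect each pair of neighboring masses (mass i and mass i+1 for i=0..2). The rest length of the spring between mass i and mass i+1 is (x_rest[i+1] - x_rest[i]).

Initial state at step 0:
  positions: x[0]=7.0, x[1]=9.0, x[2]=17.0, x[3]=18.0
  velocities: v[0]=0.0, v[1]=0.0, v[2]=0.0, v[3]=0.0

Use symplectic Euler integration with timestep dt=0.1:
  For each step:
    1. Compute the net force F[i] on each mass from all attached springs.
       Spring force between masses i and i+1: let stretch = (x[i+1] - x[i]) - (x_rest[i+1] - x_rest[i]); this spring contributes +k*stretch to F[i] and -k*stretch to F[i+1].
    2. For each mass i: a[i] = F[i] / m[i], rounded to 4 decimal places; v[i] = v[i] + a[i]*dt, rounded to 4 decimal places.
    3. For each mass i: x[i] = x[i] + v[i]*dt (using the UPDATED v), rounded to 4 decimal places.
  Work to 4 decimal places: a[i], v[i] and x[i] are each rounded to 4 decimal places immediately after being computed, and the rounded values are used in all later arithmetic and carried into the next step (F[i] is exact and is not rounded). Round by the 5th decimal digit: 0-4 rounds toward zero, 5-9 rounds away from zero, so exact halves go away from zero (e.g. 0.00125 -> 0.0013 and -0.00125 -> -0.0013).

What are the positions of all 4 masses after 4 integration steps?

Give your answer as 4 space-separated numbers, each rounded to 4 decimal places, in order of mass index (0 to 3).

Step 0: x=[7.0000 9.0000 17.0000 18.0000] v=[0.0000 0.0000 0.0000 0.0000]
Step 1: x=[6.9700 9.0600 16.9300 18.0200] v=[-0.3000 0.6000 -0.7000 0.2000]
Step 2: x=[6.9109 9.1778 16.7922 18.0596] v=[-0.5910 1.1780 -1.3780 0.3955]
Step 3: x=[6.8245 9.3491 16.5909 18.1178] v=[-0.8643 1.7128 -2.0127 0.5821]
Step 4: x=[6.7133 9.5676 16.3325 18.1934] v=[-1.1118 2.1845 -2.5842 0.7558]

Answer: 6.7133 9.5676 16.3325 18.1934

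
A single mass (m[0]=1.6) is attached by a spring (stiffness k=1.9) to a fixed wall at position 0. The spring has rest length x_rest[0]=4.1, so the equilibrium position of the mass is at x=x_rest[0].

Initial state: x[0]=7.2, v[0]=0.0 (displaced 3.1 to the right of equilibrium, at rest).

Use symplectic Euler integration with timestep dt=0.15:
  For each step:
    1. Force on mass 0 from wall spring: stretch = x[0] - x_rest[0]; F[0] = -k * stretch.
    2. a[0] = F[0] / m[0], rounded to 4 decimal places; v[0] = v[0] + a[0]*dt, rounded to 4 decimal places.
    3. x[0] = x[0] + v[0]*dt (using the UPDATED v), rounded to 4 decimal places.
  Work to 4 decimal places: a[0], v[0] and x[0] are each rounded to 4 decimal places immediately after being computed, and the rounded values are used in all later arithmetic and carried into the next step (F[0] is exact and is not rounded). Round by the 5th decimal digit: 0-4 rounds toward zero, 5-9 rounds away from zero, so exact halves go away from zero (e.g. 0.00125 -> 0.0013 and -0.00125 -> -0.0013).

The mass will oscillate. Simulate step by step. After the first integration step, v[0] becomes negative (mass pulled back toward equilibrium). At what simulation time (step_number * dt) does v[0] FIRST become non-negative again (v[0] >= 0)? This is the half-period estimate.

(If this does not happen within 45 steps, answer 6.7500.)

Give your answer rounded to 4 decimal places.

Step 0: x=[7.2000] v=[0.0000]
Step 1: x=[7.1172] v=[-0.5522]
Step 2: x=[6.9538] v=[-1.0896]
Step 3: x=[6.7141] v=[-1.5979]
Step 4: x=[6.4046] v=[-2.0635]
Step 5: x=[6.0335] v=[-2.4740]
Step 6: x=[5.6107] v=[-2.8184]
Step 7: x=[5.1476] v=[-3.0875]
Step 8: x=[4.6565] v=[-3.2741]
Step 9: x=[4.1505] v=[-3.3732]
Step 10: x=[3.6432] v=[-3.3822]
Step 11: x=[3.1481] v=[-3.3008]
Step 12: x=[2.6784] v=[-3.1312]
Step 13: x=[2.2467] v=[-2.8780]
Step 14: x=[1.8645] v=[-2.5479]
Step 15: x=[1.5420] v=[-2.1497]
Step 16: x=[1.2879] v=[-1.6941]
Step 17: x=[1.1089] v=[-1.1932]
Step 18: x=[1.0098] v=[-0.6604]
Step 19: x=[0.9933] v=[-0.1100]
Step 20: x=[1.0598] v=[0.4434]
First v>=0 after going negative at step 20, time=3.0000

Answer: 3.0000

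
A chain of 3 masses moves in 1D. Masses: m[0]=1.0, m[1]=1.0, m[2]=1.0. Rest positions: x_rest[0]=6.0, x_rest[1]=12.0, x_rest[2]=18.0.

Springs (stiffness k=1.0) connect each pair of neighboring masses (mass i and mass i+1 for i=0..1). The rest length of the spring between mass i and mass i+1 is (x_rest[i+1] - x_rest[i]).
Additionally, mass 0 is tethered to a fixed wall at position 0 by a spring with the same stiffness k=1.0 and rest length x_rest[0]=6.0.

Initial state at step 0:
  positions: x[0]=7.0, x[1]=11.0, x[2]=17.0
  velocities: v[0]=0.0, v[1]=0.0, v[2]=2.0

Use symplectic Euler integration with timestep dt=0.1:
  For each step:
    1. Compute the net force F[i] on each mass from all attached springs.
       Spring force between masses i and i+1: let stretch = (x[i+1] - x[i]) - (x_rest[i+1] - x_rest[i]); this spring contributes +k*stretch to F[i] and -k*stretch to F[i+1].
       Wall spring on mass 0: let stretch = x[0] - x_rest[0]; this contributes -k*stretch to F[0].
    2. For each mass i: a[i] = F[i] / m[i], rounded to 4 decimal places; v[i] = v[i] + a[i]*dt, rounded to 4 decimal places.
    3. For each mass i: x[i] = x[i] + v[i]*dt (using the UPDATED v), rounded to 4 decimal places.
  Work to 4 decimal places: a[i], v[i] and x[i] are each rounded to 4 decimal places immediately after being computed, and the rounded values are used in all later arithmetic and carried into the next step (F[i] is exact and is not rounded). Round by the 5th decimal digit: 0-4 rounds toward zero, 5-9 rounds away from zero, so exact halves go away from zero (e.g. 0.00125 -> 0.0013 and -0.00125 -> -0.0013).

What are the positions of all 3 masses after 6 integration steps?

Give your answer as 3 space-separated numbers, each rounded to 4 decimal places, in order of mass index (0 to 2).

Answer: 6.4252 11.4397 18.1455

Derivation:
Step 0: x=[7.0000 11.0000 17.0000] v=[0.0000 0.0000 2.0000]
Step 1: x=[6.9700 11.0200 17.2000] v=[-0.3000 0.2000 2.0000]
Step 2: x=[6.9108 11.0613 17.3982] v=[-0.5920 0.4130 1.9820]
Step 3: x=[6.8240 11.1245 17.5930] v=[-0.8680 0.6316 1.9483]
Step 4: x=[6.7120 11.2093 17.7832] v=[-1.1204 0.8484 1.9015]
Step 5: x=[6.5778 11.3149 17.9676] v=[-1.3419 1.0561 1.8441]
Step 6: x=[6.4252 11.4397 18.1455] v=[-1.5260 1.2477 1.7788]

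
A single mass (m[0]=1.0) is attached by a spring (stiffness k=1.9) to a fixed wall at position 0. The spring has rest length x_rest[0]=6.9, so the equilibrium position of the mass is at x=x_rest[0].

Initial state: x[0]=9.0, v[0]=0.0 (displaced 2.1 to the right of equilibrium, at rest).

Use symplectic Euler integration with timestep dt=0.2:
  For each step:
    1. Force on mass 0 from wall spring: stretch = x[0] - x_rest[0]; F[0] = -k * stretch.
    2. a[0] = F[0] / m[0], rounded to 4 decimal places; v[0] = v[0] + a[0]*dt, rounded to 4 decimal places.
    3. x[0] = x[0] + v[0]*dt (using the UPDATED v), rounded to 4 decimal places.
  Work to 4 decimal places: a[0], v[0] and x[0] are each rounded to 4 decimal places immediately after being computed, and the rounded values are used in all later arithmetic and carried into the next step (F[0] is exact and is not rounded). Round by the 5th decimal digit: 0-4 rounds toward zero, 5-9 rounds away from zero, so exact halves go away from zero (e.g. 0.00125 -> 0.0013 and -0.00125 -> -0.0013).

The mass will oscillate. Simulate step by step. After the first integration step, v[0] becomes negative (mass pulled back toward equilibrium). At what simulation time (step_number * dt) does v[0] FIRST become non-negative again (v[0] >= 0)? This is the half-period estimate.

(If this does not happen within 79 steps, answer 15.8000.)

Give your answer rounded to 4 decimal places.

Step 0: x=[9.0000] v=[0.0000]
Step 1: x=[8.8404] v=[-0.7980]
Step 2: x=[8.5333] v=[-1.5354]
Step 3: x=[8.1021] v=[-2.1561]
Step 4: x=[7.5795] v=[-2.6129]
Step 5: x=[7.0053] v=[-2.8711]
Step 6: x=[6.4231] v=[-2.9111]
Step 7: x=[5.8771] v=[-2.7299]
Step 8: x=[5.4089] v=[-2.3412]
Step 9: x=[5.0540] v=[-1.7746]
Step 10: x=[4.8394] v=[-1.0731]
Step 11: x=[4.7814] v=[-0.2901]
Step 12: x=[4.8844] v=[0.5150]
First v>=0 after going negative at step 12, time=2.4000

Answer: 2.4000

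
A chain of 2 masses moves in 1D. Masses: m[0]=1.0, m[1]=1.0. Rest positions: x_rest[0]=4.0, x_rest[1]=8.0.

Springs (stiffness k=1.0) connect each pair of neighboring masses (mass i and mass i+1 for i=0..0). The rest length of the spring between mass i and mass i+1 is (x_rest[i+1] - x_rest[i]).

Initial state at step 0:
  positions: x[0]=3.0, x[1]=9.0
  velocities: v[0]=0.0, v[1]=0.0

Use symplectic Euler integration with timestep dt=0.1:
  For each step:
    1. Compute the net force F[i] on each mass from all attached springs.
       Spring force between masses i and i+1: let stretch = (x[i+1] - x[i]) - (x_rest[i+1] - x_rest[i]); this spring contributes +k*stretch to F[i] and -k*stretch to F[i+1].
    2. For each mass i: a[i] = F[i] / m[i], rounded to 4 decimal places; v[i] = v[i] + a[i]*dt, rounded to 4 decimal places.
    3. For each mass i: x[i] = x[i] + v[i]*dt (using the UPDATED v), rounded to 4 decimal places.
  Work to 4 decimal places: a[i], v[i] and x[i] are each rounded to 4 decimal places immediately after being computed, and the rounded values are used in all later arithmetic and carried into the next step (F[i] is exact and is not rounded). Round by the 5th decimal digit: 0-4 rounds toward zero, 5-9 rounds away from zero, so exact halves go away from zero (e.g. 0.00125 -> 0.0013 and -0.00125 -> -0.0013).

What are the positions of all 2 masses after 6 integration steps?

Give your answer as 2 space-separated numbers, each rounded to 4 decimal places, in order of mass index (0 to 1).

Answer: 3.3928 8.6074

Derivation:
Step 0: x=[3.0000 9.0000] v=[0.0000 0.0000]
Step 1: x=[3.0200 8.9800] v=[0.2000 -0.2000]
Step 2: x=[3.0596 8.9404] v=[0.3960 -0.3960]
Step 3: x=[3.1180 8.8820] v=[0.5841 -0.5841]
Step 4: x=[3.1941 8.8060] v=[0.7605 -0.7605]
Step 5: x=[3.2863 8.7138] v=[0.9217 -0.9217]
Step 6: x=[3.3928 8.6074] v=[1.0645 -1.0645]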